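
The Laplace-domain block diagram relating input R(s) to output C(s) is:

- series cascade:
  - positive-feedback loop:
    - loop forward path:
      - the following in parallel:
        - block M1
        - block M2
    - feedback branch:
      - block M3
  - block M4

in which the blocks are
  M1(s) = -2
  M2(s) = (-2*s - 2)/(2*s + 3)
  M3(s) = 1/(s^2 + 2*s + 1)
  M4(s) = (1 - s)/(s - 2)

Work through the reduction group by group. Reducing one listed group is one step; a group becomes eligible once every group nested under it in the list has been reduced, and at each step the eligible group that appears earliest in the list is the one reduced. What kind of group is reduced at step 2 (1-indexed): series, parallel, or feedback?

1. add M1, M2 (parallel)
2. collapse the loop ((M1+M2) forward, M3 return)
3. combine [(M1+M2)/(1-(M1+M2)*M3)], M4 in series
Step 2: feedback.

Final answer: feedback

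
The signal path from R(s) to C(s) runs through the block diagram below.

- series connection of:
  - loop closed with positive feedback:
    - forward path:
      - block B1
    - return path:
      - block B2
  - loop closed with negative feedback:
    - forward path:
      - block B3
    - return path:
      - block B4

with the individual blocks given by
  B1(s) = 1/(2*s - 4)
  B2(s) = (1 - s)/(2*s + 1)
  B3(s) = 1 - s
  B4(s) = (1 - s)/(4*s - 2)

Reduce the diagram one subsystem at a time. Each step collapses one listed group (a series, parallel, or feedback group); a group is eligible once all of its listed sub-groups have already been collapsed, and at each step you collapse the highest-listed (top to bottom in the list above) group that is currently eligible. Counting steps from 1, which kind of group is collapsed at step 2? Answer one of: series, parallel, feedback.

The answer is feedback.

Reasoning:
Step 1 - apply the feedback formula to B1, B2
Step 2 - close the feedback loop around B3, B4
Step 3 - multiply [B1/(1-B1*B2)], [B3/(1+B3*B4)] (series)
So the answer for step 2 is feedback.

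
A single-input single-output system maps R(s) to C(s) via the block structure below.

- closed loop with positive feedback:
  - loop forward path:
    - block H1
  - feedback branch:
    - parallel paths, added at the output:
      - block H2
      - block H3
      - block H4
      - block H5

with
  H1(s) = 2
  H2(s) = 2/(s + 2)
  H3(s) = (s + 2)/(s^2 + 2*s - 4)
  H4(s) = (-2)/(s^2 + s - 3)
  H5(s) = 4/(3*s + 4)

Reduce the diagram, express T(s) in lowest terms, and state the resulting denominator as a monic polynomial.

[1] sum the parallel branches H2, H3, H4, H5 gives (13*s^5 + 59*s^4 + s^3 - 216*s^2 - 60*s + 208)/(3*s^6 + 19*s^5 + 23*s^4 - 56*s^3 - 104*s^2 + 40*s + 96)
[2] collapse the loop (H1 forward, (H2+H3+H4+H5) return) gives (6*s^6 + 38*s^5 + 46*s^4 - 112*s^3 - 208*s^2 + 80*s + 192)/(3*s^6 - 7*s^5 - 95*s^4 - 58*s^3 + 328*s^2 + 160*s - 320)
Step 2 gives the fully reduced T(s), with no common factor left to cancel. The denominator's leading coefficient is 3, so divide each of its coefficients by 3 to get the monic form.

Answer: s^6 - 7*s^5/3 - 95*s^4/3 - 58*s^3/3 + 328*s^2/3 + 160*s/3 - 320/3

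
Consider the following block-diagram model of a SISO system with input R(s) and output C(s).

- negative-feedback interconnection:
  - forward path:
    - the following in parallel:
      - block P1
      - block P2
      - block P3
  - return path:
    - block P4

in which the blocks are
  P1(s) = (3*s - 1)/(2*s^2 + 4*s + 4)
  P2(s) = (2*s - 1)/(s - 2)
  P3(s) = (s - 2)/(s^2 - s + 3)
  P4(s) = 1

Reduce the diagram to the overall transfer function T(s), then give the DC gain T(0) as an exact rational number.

[1] reduce the parallel group P1, P2, P3; result (4*s^5 + 7*s^4 - 4*s^3 + 24*s^2 - 7*s + 10)/(2*s^5 - 2*s^4 + 2*s^3 - 4*s^2 - 4*s - 24)
[2] close the feedback loop around (P1+P2+P3), P4; result (4*s^5 + 7*s^4 - 4*s^3 + 24*s^2 - 7*s + 10)/(6*s^5 + 5*s^4 - 2*s^3 + 20*s^2 - 11*s - 14)
The step-2 result is T(s). Setting s = 0: T(0) = 10/(-14) = -5/7.

Final answer: -5/7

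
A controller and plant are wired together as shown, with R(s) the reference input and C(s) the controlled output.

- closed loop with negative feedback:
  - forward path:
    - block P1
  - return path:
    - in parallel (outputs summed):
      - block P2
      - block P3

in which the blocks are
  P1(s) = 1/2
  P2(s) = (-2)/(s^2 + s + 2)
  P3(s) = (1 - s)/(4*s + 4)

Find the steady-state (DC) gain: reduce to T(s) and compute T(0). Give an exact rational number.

First reduce the diagram to T(s).

Step 1. sum the parallel branches P2, P3 = (-s^3 - 9*s - 6)/(4*s^3 + 8*s^2 + 12*s + 8)
Step 2. close the feedback loop around P1, (P2+P3) = (4*s^3 + 8*s^2 + 12*s + 8)/(7*s^3 + 16*s^2 + 15*s + 10)
DC gain: substitute s = 0 into T(s) from step 2: T(0) = 8/10 = 4/5.

Answer: 4/5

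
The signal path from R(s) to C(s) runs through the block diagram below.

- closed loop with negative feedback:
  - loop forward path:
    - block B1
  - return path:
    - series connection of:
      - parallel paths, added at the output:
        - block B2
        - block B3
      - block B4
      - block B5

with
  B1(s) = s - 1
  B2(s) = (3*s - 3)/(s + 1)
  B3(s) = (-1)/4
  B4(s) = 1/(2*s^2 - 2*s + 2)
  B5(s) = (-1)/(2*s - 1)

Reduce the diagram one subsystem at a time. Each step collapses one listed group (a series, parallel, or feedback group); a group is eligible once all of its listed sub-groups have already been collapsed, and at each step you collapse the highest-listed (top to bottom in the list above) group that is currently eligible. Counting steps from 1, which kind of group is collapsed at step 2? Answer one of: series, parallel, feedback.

The answer is series.

Reasoning:
Step 1. add B2, B3 (parallel)
Step 2. series reduction of (B2+B3), B4, B5
Step 3. collapse the loop (B1 forward, ((B2+B3)*B4*B5) return)
So the answer for step 2 is series.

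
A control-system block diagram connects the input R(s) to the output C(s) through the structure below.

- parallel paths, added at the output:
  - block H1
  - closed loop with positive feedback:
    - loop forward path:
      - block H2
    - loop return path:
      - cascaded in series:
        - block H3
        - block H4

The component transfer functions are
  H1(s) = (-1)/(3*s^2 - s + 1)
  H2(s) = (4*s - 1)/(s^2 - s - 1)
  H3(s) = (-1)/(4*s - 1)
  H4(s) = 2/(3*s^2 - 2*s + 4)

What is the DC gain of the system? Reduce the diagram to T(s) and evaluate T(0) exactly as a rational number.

Step 1 - combine H3, H4 in series; result (-2)/(12*s^3 - 11*s^2 + 18*s - 4)
Step 2 - close the feedback loop around H2, (H3*H4); result (12*s^3 - 11*s^2 + 18*s - 4)/(3*s^4 - 5*s^3 + 3*s^2 - 2*s - 2)
Step 3 - sum the parallel branches H1, [H2/(1-H2*(H3*H4))]; result (36*s^5 - 48*s^4 + 82*s^3 - 44*s^2 + 24*s - 2)/(9*s^6 - 18*s^5 + 17*s^4 - 14*s^3 - s^2 - 2)
DC gain: substitute s = 0 into T(s) from step 3: T(0) = -2/(-2) = 1.

Hence the answer: 1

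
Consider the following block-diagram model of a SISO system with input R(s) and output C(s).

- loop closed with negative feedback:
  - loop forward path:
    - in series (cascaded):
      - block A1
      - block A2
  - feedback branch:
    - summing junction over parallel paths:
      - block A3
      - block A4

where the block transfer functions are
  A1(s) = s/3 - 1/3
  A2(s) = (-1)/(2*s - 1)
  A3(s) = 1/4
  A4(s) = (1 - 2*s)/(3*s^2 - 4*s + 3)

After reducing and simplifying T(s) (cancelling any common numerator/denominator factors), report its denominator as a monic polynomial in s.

Step 1 - combine A1, A2 in series; result (1 - s)/(6*s - 3)
Step 2 - combine A3, A4 in parallel; result (3*s^2 - 12*s + 7)/(12*s^2 - 16*s + 12)
Step 3 - collapse the loop ((A1*A2) forward, (A3+A4) return); result (-12*s^3 + 28*s^2 - 28*s + 12)/(69*s^3 - 117*s^2 + 101*s - 29)
The result of step 3 is T(s) in lowest terms. Its denominator has leading coefficient 69; dividing the denominator through by 69 makes it monic.

Final answer: s^3 - 39*s^2/23 + 101*s/69 - 29/69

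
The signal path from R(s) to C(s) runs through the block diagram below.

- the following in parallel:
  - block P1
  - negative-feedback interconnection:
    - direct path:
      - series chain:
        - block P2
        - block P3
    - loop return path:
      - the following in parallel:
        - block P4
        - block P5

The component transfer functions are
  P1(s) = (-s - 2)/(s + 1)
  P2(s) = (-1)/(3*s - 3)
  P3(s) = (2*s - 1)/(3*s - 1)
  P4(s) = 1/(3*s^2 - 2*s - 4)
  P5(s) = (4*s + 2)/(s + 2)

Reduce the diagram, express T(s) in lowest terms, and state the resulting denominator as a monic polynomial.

Answer: s^6 + s^5/9 - 119*s^4/27 - 23*s^3/27 + 137*s^2/27 + 35*s/27 - 10/9

Working:
[1] series reduction of P2, P3 = (1 - 2*s)/(9*s^2 - 12*s + 3)
[2] add P4, P5 (parallel) = (12*s^3 - 2*s^2 - 19*s - 6)/(3*s^3 + 4*s^2 - 8*s - 8)
[3] feedback reduction of (P2*P3), (P4+P5) = (-6*s^4 - 5*s^3 + 20*s^2 + 8*s - 8)/(27*s^5 - 24*s^4 - 95*s^3 + 72*s^2 + 65*s - 30)
[4] add P1, [(P2*P3)/(1+(P2*P3)*(P4+P5))] (parallel) = (-27*s^6 - 36*s^5 + 132*s^4 + 133*s^3 - 181*s^2 - 100*s + 52)/(27*s^6 + 3*s^5 - 119*s^4 - 23*s^3 + 137*s^2 + 35*s - 30)
T(s) is the step-4 result (common factors already cancelled). Leading coefficient of the denominator: 27. Divide through by 27 for the monic polynomial.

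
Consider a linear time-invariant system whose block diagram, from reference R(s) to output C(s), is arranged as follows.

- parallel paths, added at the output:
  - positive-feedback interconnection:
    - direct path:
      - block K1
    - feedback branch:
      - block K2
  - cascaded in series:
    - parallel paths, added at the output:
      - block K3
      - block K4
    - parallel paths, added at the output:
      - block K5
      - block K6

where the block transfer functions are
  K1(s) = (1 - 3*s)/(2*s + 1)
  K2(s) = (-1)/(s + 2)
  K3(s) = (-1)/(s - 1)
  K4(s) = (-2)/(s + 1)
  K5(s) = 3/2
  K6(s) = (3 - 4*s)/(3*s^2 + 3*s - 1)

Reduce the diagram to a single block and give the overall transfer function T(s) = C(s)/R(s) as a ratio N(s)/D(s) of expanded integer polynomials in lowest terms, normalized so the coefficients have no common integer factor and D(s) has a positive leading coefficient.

The answer is (-18*s^6 - 102*s^5 - 36*s^4 - 15*s^3 + 16*s^2 - 40*s + 13)/(12*s^6 + 24*s^5 + 14*s^4 - 10*s^3 - 32*s^2 - 14*s + 6).

Reasoning:
(1) collapse the loop (K1 forward, K2 return): (-3*s^2 - 5*s + 2)/(2*s^2 + 2*s + 3)
(2) reduce the parallel group K3, K4: (1 - 3*s)/(s^2 - 1)
(3) sum the parallel branches K5, K6: (9*s^2 + s + 3)/(6*s^2 + 6*s - 2)
(4) multiply (K3+K4), (K5+K6) (series): (-27*s^3 + 6*s^2 - 8*s + 3)/(6*s^4 + 6*s^3 - 8*s^2 - 6*s + 2)
(5) parallel reduction of [K1/(1-K1*K2)], ((K3+K4)*(K5+K6)); the result is T(s) itself (integer coefficients, no common factor, positive leading denominator coefficient)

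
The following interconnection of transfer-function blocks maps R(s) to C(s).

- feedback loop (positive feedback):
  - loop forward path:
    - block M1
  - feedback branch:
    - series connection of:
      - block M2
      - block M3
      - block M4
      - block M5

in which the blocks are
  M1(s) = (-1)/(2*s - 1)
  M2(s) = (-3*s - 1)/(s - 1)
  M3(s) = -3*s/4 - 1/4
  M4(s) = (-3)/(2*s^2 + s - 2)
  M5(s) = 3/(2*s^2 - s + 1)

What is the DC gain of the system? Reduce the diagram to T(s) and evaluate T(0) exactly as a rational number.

First reduce the diagram to T(s).

Step 1: cascade M2, M3, M4, M5, giving (-81*s^2 - 54*s - 9)/(16*s^5 - 16*s^4 - 12*s^3 + 24*s^2 - 20*s + 8)
Step 2: feedback reduction of M1, (M2*M3*M4*M5), giving (-16*s^5 + 16*s^4 + 12*s^3 - 24*s^2 + 20*s - 8)/(32*s^6 - 48*s^5 - 8*s^4 + 60*s^3 - 145*s^2 - 18*s - 17)
Step 2 gives the overall T(s). Then T(0) = -8/(-17) = 8/17.

Answer: 8/17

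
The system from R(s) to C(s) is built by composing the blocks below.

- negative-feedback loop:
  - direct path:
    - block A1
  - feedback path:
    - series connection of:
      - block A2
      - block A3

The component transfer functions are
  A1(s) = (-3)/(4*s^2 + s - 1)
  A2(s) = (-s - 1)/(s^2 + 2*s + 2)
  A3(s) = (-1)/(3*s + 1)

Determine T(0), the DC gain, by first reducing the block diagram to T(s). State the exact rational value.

1. multiply A2, A3 (series) -> (s + 1)/(3*s^3 + 7*s^2 + 8*s + 2)
2. reduce the feedback loop with forward A1 and return (A2*A3) -> (-9*s^3 - 21*s^2 - 24*s - 6)/(12*s^5 + 31*s^4 + 36*s^3 + 9*s^2 - 9*s - 5)
Evaluating the step-2 result (the overall T(s)) at s = 0 gives T(0) = -6/(-5) = 6/5.

Hence the answer: 6/5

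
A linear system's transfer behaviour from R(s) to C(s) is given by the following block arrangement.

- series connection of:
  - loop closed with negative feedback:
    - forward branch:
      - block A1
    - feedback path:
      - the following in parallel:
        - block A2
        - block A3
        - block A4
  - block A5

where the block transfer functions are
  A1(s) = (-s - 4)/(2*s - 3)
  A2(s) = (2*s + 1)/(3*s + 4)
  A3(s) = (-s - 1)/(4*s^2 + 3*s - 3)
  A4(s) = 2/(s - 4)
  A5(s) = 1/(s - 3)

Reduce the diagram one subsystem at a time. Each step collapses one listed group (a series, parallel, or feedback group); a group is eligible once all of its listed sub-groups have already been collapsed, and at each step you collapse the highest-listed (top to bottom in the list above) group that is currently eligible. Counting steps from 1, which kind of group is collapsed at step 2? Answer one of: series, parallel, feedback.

(1) reduce the parallel group A2, A3, A4
(2) close the feedback loop around A1, (A2+A3+A4)
(3) reduce the series chain [A1/(1+A1*(A2+A3+A4))], A5
Step 2 collapses a feedback group.

Answer: feedback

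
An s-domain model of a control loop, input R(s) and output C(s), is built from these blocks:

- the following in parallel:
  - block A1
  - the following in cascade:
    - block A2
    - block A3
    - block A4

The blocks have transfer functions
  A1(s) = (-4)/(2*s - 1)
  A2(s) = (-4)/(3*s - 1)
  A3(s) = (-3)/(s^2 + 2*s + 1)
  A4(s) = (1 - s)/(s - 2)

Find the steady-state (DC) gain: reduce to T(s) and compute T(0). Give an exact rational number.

First reduce the diagram to T(s).

Step 1 - combine A2, A3, A4 in series, giving (12 - 12*s)/(3*s^4 - s^3 - 9*s^2 - 3*s + 2)
Step 2 - parallel reduction of A1, (A2*A3*A4), giving (-12*s^4 + 4*s^3 + 12*s^2 + 48*s - 20)/(6*s^5 - 5*s^4 - 17*s^3 + 3*s^2 + 7*s - 2)
That last expression is T(s); at s = 0 only the constant terms survive, so T(0) = -20/(-2) = 10.

Answer: 10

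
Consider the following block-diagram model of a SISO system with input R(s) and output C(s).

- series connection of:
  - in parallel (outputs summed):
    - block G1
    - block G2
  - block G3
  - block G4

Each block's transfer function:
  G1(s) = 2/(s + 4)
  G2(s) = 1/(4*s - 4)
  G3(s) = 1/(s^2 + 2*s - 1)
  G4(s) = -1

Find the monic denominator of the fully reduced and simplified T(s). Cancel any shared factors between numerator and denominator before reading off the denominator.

1. sum the parallel branches G1, G2 -> (9*s - 4)/(4*s^2 + 12*s - 16)
2. cascade (G1+G2), G3, G4 -> (4 - 9*s)/(4*s^4 + 20*s^3 + 4*s^2 - 44*s + 16)
That last expression is T(s), already simplified. Scaling its denominator by 1/4 (the reciprocal of the leading coefficient) yields the monic denominator.

Answer: s^4 + 5*s^3 + s^2 - 11*s + 4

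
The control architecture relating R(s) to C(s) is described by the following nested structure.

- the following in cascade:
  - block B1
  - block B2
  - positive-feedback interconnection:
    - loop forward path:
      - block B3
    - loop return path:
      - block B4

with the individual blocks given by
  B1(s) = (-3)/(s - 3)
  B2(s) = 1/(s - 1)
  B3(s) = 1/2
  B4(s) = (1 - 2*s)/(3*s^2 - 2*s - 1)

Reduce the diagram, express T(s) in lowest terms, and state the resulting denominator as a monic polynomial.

Reducing step by step:

Step 1 - reduce the feedback loop with forward B3 and return B4, giving (3*s^2 - 2*s - 1)/(6*s^2 - 2*s - 3)
Step 2 - combine B1, B2, [B3/(1-B3*B4)] in series, giving (-9*s - 3)/(6*s^3 - 20*s^2 + 3*s + 9)
No further cancellation is possible in the step-2 result, so that is T(s). Its denominator becomes monic after dividing by the leading coefficient 6.

Answer: s^3 - 10*s^2/3 + s/2 + 3/2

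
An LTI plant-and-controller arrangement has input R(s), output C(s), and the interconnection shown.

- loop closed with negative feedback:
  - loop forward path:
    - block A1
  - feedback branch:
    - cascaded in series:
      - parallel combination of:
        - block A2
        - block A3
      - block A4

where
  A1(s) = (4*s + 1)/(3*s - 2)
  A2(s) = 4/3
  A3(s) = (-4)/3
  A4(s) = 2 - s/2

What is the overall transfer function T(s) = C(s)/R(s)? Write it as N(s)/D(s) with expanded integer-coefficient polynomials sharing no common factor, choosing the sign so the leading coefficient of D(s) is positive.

[1] reduce the parallel group A2, A3 = 0
[2] multiply (A2+A3), A4 (series) = 0
[3] close the feedback loop around A1, ((A2+A3)*A4); the result is T(s) itself (integer coefficients, no common factor, positive leading denominator coefficient)

Therefore the answer is (4*s + 1)/(3*s - 2).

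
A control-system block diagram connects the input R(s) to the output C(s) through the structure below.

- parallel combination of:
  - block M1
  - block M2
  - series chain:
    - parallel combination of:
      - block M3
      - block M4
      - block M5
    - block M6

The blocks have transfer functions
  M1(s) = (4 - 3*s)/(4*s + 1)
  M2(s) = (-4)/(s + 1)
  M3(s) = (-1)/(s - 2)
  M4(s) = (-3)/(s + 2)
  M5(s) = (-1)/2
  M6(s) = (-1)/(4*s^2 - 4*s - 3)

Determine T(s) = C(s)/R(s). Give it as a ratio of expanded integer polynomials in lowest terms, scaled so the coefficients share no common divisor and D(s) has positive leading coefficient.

Answer: (-24*s^6 - 96*s^5 + 238*s^4 + 511*s^3 - 559*s^2 - 412*s - 12)/(32*s^6 + 8*s^5 - 184*s^4 - 70*s^3 + 218*s^2 + 152*s + 24)

Working:
Step 1: combine M3, M4, M5 in parallel: (-s^2 - 8*s + 12)/(2*s^2 - 8)
Step 2: combine (M3+M4+M5), M6 in series: (s^2 + 8*s - 12)/(8*s^4 - 8*s^3 - 38*s^2 + 32*s + 24)
Step 3: combine M1, M2, ((M3+M4+M5)*M6) in parallel, giving the overall T(s)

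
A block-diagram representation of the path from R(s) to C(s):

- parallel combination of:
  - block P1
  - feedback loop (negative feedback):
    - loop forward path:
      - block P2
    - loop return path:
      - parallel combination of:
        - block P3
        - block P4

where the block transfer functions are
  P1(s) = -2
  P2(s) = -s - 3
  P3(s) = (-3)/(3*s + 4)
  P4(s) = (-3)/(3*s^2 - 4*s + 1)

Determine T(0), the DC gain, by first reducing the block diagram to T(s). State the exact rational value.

Reducing step by step:

Step 1 - parallel reduction of P3, P4 -> (-9*s^2 + 3*s - 15)/(9*s^3 - 13*s + 4)
Step 2 - reduce the feedback loop with forward P2 and return (P3+P4) -> (-9*s^4 - 27*s^3 + 13*s^2 + 35*s - 12)/(18*s^3 + 24*s^2 - 7*s + 49)
Step 3 - reduce the parallel group P1, [P2/(1+P2*(P3+P4))] -> (-9*s^4 - 63*s^3 - 35*s^2 + 49*s - 110)/(18*s^3 + 24*s^2 - 7*s + 49)
That last expression is T(s); at s = 0 only the constant terms survive, so T(0) = -110/49.

Answer: -110/49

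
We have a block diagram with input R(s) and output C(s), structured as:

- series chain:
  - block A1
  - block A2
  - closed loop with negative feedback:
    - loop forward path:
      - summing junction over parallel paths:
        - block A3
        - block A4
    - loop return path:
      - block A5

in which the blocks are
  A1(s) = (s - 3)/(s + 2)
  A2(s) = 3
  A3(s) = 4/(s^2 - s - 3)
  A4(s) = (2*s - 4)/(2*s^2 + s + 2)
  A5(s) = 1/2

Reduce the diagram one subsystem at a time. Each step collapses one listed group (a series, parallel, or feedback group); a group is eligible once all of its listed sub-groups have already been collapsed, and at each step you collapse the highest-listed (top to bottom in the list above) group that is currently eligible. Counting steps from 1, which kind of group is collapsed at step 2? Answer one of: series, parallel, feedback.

Step 1 - add A3, A4 (parallel)
Step 2 - reduce the feedback loop with forward (A3+A4) and return A5
Step 3 - series reduction of A1, A2, [(A3+A4)/(1+(A3+A4)*A5)]
Step 2 collapses a feedback group.

Answer: feedback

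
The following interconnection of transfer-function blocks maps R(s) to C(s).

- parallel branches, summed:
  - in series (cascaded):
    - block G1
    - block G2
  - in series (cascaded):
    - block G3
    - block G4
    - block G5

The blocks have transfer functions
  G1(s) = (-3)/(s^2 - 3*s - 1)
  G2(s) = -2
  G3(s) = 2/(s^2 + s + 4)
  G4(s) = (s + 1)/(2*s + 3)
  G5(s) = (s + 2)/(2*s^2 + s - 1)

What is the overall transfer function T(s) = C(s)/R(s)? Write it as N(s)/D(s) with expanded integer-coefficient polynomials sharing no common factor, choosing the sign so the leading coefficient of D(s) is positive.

The answer is (24*s^4 + 50*s^3 + 100*s^2 + 64*s - 76)/(4*s^6 - 4*s^5 - 11*s^4 - 46*s^3 - 68*s^2 + 23*s + 12).

Reasoning:
Step 1 - series reduction of G1, G2 -> 6/(s^2 - 3*s - 1)
Step 2 - reduce the series chain G3, G4, G5 -> (2*s + 4)/(4*s^4 + 8*s^3 + 17*s^2 + 13*s - 12)
Step 3 - parallel reduction of (G1*G2), (G3*G4*G5) - this is the overall T(s), already in the required normalized form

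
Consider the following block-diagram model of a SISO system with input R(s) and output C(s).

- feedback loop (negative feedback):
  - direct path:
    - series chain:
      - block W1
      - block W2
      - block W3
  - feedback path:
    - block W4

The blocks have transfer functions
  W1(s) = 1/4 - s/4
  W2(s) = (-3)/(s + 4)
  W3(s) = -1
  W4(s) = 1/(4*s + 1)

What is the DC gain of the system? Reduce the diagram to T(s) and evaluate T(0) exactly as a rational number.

1. multiply W1, W2, W3 (series): (3 - 3*s)/(4*s + 16)
2. reduce the feedback loop with forward (W1*W2*W3) and return W4: (-12*s^2 + 9*s + 3)/(16*s^2 + 65*s + 19)
DC gain: substitute s = 0 into T(s) from step 2: T(0) = 3/19.

Hence the answer: 3/19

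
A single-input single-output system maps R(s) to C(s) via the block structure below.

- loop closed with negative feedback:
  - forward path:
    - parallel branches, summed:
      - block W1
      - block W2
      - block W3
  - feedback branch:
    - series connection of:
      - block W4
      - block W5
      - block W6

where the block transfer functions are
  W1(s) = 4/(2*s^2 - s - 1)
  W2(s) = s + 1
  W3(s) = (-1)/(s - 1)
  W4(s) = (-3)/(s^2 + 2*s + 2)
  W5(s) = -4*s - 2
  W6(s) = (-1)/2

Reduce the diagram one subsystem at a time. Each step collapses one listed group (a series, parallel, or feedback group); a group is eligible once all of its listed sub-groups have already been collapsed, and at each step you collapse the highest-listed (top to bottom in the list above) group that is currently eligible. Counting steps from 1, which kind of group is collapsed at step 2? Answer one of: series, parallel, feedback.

Reducing step by step:

Step 1. combine W1, W2, W3 in parallel
Step 2. combine W4, W5, W6 in series
Step 3. apply the feedback formula to (W1+W2+W3), (W4*W5*W6)
The group at step 2 is a series group.

Answer: series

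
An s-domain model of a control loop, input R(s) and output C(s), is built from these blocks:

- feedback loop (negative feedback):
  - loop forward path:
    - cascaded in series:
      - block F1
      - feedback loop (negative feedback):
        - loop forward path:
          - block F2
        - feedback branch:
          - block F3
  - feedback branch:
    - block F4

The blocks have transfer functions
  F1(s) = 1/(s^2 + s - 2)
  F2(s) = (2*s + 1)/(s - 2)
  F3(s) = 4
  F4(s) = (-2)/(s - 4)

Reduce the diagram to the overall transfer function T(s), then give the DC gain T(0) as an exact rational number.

First reduce the diagram to T(s).

1. collapse the loop (F2 forward, F3 return); result (2*s + 1)/(9*s + 2)
2. series reduction of F1, [F2/(1+F2*F3)]; result (2*s + 1)/(9*s^3 + 11*s^2 - 16*s - 4)
3. close the feedback loop around (F1*[F2/(1+F2*F3)]), F4; result (2*s^2 - 7*s - 4)/(9*s^4 - 25*s^3 - 60*s^2 + 56*s + 14)
Evaluating the step-3 result (the overall T(s)) at s = 0 gives T(0) = -4/14 = -2/7.

Answer: -2/7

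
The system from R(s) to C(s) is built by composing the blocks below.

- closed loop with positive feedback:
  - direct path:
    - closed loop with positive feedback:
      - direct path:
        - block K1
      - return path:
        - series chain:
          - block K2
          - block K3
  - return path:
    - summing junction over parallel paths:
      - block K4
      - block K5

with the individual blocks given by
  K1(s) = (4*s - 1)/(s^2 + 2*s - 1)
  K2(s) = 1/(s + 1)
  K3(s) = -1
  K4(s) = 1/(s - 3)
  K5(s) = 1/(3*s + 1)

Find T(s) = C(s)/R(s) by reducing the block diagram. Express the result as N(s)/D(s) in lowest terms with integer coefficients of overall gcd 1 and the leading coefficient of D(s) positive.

Reducing step by step:

Step 1 - multiply K2, K3 (series): (-1)/(s + 1)
Step 2 - reduce the feedback loop with forward K1 and return (K2*K3): (4*s^2 + 3*s - 1)/(s^3 + 3*s^2 + 5*s - 2)
Step 3 - sum the parallel branches K4, K5: (4*s - 2)/(3*s^2 - 8*s - 3)
Step 4 - reduce the feedback loop with forward [K1/(1-K1*(K2*K3))] and return (K4+K5), which is the overall transfer function T(s) = C(s)/R(s) in lowest terms

Answer: (12*s^4 - 23*s^3 - 39*s^2 - s + 3)/(3*s^5 + s^4 - 28*s^3 - 59*s^2 + 11*s + 4)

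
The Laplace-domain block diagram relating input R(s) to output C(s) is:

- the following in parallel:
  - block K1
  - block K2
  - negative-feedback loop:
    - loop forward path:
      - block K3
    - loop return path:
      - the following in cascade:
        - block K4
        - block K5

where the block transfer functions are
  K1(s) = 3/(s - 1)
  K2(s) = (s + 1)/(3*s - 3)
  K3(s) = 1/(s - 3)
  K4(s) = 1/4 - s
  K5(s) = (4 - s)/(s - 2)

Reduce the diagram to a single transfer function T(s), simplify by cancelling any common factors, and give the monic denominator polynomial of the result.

Answer: s^3 - 45*s^2/8 + 65*s/8 - 7/2

Working:
Step 1. reduce the series chain K4, K5: (4*s^2 - 17*s + 4)/(4*s - 8)
Step 2. reduce the feedback loop with forward K3 and return (K4*K5): (4*s - 8)/(8*s^2 - 37*s + 28)
Step 3. parallel reduction of K1, K2, [K3/(1+K3*(K4*K5))]: (8*s^3 + 55*s^2 - 378*s + 304)/(24*s^3 - 135*s^2 + 195*s - 84)
The result of step 3 is T(s) in lowest terms. Its denominator has leading coefficient 24; dividing the denominator through by 24 makes it monic.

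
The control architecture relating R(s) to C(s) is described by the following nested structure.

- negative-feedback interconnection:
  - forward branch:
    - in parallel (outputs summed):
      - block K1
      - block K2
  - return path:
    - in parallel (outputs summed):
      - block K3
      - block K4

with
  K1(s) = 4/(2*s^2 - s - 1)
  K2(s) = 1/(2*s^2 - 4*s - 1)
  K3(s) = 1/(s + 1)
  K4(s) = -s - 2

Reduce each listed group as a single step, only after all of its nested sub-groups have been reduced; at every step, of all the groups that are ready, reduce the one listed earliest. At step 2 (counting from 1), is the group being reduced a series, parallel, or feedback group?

Reducing step by step:

(1) parallel reduction of K1, K2
(2) add K3, K4 (parallel)
(3) reduce the feedback loop with forward (K1+K2) and return (K3+K4)
Step 2: parallel.

Answer: parallel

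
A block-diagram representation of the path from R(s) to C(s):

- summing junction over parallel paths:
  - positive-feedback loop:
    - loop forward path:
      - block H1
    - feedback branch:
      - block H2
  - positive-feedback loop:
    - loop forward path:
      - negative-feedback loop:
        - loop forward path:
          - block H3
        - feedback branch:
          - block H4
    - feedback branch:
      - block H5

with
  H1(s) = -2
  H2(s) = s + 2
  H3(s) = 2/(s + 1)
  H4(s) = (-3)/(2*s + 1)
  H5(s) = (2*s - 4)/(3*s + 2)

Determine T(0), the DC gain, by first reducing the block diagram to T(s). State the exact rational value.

Answer: -12/5

Working:
[1] feedback reduction of H1, H2: (-2)/(2*s + 5)
[2] collapse the loop (H3 forward, H4 return): (4*s + 2)/(2*s^2 + 3*s - 5)
[3] close the feedback loop around [H3/(1+H3*H4)], H5: (12*s^2 + 14*s + 4)/(6*s^3 + 5*s^2 + 3*s - 2)
[4] reduce the parallel group [H1/(1-H1*H2)], [[H3/(1+H3*H4)]/(1-[H3/(1+H3*H4)]*H5)]: (12*s^3 + 78*s^2 + 72*s + 24)/(12*s^4 + 40*s^3 + 31*s^2 + 11*s - 10)
The step-4 result is T(s). Setting s = 0: T(0) = 24/(-10) = -12/5.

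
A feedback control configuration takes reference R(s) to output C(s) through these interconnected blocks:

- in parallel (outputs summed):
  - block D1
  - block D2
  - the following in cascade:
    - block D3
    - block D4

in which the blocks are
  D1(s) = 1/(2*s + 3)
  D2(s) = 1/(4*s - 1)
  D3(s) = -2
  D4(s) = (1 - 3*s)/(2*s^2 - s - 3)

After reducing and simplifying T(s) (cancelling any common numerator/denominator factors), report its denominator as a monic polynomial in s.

First reduce the diagram to T(s).

[1] reduce the series chain D3, D4; result (6*s - 2)/(2*s^2 - s - 3)
[2] reduce the parallel group D1, D2, (D3*D4); result (60*s^3 + 42*s^2 - 58*s)/(16*s^4 + 12*s^3 - 40*s^2 - 27*s + 9)
That last expression is T(s), already simplified. Scaling its denominator by 1/16 (the reciprocal of the leading coefficient) yields the monic denominator.

Answer: s^4 + 3*s^3/4 - 5*s^2/2 - 27*s/16 + 9/16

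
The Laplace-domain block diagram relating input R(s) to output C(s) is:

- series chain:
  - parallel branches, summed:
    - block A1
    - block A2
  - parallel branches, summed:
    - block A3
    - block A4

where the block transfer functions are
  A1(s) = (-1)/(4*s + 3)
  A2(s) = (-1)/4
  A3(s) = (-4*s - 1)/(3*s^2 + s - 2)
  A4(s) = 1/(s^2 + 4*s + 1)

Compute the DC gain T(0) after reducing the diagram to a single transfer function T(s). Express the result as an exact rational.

Answer: -7/8

Working:
(1) parallel reduction of A1, A2, giving (-4*s - 7)/(16*s + 12)
(2) combine A3, A4 in parallel, giving (-4*s^3 - 14*s^2 - 7*s - 3)/(3*s^4 + 13*s^3 + 5*s^2 - 7*s - 2)
(3) multiply (A1+A2), (A3+A4) (series), giving (16*s^4 + 84*s^3 + 126*s^2 + 61*s + 21)/(48*s^5 + 244*s^4 + 236*s^3 - 52*s^2 - 116*s - 24)
The step-3 result is T(s). Setting s = 0: T(0) = 21/(-24) = -7/8.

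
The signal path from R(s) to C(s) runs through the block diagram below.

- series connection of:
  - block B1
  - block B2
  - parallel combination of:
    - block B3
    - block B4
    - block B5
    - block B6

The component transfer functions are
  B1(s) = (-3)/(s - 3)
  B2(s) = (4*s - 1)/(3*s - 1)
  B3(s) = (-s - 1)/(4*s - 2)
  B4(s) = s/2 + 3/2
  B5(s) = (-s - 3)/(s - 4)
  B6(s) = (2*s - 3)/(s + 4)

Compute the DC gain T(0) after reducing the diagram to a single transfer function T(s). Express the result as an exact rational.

(1) parallel reduction of B3, B4, B5, B6 gives (s^4 + 4*s^3 - 55*s^2 - 14*s + 32)/(2*s^3 - s^2 - 32*s + 16)
(2) reduce the series chain B1, B2, (B3+B4+B5+B6) gives (-12*s^5 - 45*s^4 + 672*s^3 + 3*s^2 - 426*s + 96)/(6*s^5 - 23*s^4 - 80*s^3 + 365*s^2 - 256*s + 48)
The step-2 result is T(s). Setting s = 0: T(0) = 96/48 = 2.

Answer: 2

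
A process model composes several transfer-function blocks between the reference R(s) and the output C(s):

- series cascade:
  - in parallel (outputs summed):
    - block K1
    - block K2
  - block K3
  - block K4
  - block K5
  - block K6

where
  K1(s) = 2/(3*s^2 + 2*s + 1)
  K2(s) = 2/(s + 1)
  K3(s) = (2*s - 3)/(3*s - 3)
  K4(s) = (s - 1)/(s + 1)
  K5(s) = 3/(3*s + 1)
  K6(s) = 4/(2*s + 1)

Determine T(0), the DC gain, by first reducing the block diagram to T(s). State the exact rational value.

(1) add K1, K2 (parallel) = (6*s^2 + 6*s + 4)/(3*s^3 + 5*s^2 + 3*s + 1)
(2) cascade (K1+K2), K3, K4, K5, K6 = (48*s^3 - 24*s^2 - 40*s - 48)/(18*s^6 + 63*s^5 + 91*s^4 + 72*s^3 + 34*s^2 + 9*s + 1)
The step-2 result is T(s). Setting s = 0: T(0) = -48/1 = -48.

Hence the answer: -48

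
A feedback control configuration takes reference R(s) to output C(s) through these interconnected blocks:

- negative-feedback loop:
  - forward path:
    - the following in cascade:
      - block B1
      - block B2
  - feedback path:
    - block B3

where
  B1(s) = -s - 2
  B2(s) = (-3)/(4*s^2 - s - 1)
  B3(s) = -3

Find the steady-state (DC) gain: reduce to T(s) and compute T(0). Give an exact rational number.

First reduce the diagram to T(s).

Step 1: combine B1, B2 in series; result (3*s + 6)/(4*s^2 - s - 1)
Step 2: close the feedback loop around (B1*B2), B3; result (3*s + 6)/(4*s^2 - 10*s - 19)
That last expression is T(s); at s = 0 only the constant terms survive, so T(0) = 6/(-19) = -6/19.

Answer: -6/19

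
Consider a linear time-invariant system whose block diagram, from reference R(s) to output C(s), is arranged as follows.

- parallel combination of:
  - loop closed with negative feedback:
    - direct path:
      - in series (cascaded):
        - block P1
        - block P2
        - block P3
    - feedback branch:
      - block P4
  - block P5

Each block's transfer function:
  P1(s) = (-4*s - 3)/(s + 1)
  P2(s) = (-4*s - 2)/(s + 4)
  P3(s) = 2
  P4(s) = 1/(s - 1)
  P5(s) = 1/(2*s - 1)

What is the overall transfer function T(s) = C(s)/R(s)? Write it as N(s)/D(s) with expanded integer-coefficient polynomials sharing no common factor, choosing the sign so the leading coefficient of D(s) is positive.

Answer: (64*s^4 - 15*s^3 - 28*s^2 + 43*s + 20)/(2*s^4 + 71*s^3 + 42*s^2 - 23*s - 8)

Working:
Step 1. combine P1, P2, P3 in series; result (32*s^2 + 40*s + 12)/(s^2 + 5*s + 4)
Step 2. collapse the loop ((P1*P2*P3) forward, P4 return); result (32*s^3 + 8*s^2 - 28*s - 12)/(s^3 + 36*s^2 + 39*s + 8)
Step 3. parallel reduction of [(P1*P2*P3)/(1+(P1*P2*P3)*P4)], P5, which is the overall transfer function T(s) = C(s)/R(s) in lowest terms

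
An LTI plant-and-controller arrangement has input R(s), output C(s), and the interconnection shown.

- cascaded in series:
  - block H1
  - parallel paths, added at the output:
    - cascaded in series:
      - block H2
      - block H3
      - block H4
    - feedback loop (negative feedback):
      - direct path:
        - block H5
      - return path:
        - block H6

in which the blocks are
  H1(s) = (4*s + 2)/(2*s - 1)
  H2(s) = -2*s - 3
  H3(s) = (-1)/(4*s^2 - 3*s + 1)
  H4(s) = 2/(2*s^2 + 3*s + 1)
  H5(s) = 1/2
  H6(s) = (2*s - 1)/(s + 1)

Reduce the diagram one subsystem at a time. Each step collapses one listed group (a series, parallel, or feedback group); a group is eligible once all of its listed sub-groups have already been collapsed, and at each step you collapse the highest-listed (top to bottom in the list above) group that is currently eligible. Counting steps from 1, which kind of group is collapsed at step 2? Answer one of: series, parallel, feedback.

[1] combine H2, H3, H4 in series
[2] close the feedback loop around H5, H6
[3] add (H2*H3*H4), [H5/(1+H5*H6)] (parallel)
[4] series reduction of H1, ((H2*H3*H4)+[H5/(1+H5*H6)])
The group at step 2 is a feedback group.

Final answer: feedback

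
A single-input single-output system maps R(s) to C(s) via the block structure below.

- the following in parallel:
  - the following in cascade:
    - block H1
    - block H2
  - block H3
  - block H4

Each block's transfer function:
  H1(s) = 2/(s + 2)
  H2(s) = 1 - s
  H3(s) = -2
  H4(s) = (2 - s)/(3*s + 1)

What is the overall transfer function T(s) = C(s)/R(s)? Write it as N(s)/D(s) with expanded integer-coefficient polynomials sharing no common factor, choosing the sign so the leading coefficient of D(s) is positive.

[1] cascade H1, H2 = (2 - 2*s)/(s + 2)
[2] reduce the parallel group (H1*H2), H3, H4; the result is T(s) itself (integer coefficients, no common factor, positive leading denominator coefficient)

Final answer: (-13*s^2 - 10*s + 2)/(3*s^2 + 7*s + 2)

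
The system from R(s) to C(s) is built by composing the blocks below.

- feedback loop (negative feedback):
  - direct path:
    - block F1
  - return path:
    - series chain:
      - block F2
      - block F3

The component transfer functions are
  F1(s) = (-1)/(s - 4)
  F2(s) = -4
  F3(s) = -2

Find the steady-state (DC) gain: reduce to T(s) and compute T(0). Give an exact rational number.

1. cascade F2, F3 -> 8
2. close the feedback loop around F1, (F2*F3) -> (-1)/(s - 12)
Evaluating the step-2 result (the overall T(s)) at s = 0 gives T(0) = -1/(-12) = 1/12.

Final answer: 1/12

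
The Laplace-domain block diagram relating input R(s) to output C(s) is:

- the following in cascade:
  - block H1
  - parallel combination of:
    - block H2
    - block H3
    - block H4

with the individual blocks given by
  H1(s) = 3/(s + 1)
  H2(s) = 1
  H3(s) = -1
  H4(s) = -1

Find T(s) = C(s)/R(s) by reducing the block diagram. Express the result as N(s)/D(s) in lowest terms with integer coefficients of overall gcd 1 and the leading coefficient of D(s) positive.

First reduce the diagram to T(s).

1. parallel reduction of H2, H3, H4 -> -1
2. combine H1, (H2+H3+H4) in series, which is the overall transfer function T(s) = C(s)/R(s) in lowest terms

Answer: (-3)/(s + 1)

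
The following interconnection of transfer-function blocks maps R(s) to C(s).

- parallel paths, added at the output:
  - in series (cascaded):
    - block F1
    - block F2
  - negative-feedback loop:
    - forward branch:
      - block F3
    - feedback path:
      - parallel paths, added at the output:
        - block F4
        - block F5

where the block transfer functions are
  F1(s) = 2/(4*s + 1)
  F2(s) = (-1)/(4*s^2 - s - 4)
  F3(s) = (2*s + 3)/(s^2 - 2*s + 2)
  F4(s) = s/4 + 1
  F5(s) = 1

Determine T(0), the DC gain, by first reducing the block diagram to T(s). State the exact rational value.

(1) series reduction of F1, F2; result (-2)/(16*s^3 - 17*s - 4)
(2) reduce the parallel group F4, F5; result s/4 + 2
(3) apply the feedback formula to F3, (F4+F5); result (8*s + 12)/(6*s^2 + 11*s + 32)
(4) combine (F1*F2), [F3/(1+F3*(F4+F5))] in parallel; result (128*s^4 + 192*s^3 - 148*s^2 - 258*s - 112)/(96*s^5 + 176*s^4 + 410*s^3 - 211*s^2 - 588*s - 128)
Evaluating the step-4 result (the overall T(s)) at s = 0 gives T(0) = -112/(-128) = 7/8.

Therefore the answer is 7/8.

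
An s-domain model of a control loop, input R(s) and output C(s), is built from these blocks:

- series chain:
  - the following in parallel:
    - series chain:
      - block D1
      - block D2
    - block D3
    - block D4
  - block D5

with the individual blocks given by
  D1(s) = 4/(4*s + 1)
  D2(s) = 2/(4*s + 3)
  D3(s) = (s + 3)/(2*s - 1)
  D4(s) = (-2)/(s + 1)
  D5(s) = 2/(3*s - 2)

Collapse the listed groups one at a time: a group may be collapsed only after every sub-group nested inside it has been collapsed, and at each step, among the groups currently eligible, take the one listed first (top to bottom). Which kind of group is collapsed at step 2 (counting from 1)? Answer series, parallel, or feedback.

Step 1: reduce the series chain D1, D2
Step 2: parallel reduction of (D1*D2), D3, D4
Step 3: multiply ((D1*D2)+D3+D4), D5 (series)
At step 2 the group reduced is parallel.

Therefore the answer is parallel.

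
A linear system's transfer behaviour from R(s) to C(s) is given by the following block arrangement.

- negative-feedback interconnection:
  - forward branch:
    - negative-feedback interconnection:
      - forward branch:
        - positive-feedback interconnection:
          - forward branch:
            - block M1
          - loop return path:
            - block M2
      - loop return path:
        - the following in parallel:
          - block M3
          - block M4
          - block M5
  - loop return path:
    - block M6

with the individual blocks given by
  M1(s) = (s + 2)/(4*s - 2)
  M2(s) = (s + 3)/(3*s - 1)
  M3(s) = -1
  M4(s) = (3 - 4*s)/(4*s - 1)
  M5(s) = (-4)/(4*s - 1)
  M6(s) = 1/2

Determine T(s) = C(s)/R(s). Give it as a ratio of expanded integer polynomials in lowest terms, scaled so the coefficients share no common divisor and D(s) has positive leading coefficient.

Step 1. collapse the loop (M1 forward, M2 return) = (3*s^2 + 5*s - 2)/(11*s^2 - 15*s - 4)
Step 2. parallel reduction of M3, M4, M5 = (-8*s)/(4*s - 1)
Step 3. collapse the loop ([M1/(1-M1*M2)] forward, (M3+M4+M5) return) = (12*s^3 + 17*s^2 - 13*s + 2)/(20*s^3 - 111*s^2 + 15*s + 4)
Step 4. close the feedback loop around [[M1/(1-M1*M2)]/(1+[M1/(1-M1*M2)]*(M3+M4+M5))], M6 - this is the overall T(s), already in the required normalized form

Answer: (24*s^3 + 34*s^2 - 26*s + 4)/(52*s^3 - 205*s^2 + 17*s + 10)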